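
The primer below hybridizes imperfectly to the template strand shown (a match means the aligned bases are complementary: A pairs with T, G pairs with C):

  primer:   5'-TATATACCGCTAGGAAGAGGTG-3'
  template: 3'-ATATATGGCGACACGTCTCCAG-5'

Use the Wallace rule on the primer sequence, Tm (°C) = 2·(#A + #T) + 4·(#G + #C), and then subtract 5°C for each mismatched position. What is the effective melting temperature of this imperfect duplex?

Primer base counts: A=7, T=5, G=7, C=3 → A+T=12, G+C=10
Perfect-match Tm = 2(12) + 4(10) = 24 + 40 = 64°C
Mismatches (positions where the bases are not complementary): 4 (at positions 12, 13, 15, 22)
Effective Tm = 64 − 4×5 = 64 − 20 = 44°C

44°C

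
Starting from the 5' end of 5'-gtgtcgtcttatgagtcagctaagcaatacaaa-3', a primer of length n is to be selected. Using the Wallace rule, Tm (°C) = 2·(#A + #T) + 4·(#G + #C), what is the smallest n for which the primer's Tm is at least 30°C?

First 9 bases: GTGTCGTCT → Tm = 28°C (< 30°C)
First 10 bases: GTGTCGTCTT → Tm = 30°C (≥ 30°C)
Since every base adds ≥2°C, Tm only increases with n, so the threshold is first crossed at n = 10.

n = 10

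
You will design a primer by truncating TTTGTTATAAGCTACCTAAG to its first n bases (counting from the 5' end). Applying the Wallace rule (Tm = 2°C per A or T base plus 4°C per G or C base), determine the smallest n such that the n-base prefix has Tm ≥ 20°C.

First 8 bases: TTTGTTAT → Tm = 18°C (< 20°C)
First 9 bases: TTTGTTATA → Tm = 20°C (≥ 20°C)
Each additional base adds 2°C (A/T) or 4°C (G/C), so Tm is non-decreasing in n; n = 9 is the first length to reach 20°C.

n = 9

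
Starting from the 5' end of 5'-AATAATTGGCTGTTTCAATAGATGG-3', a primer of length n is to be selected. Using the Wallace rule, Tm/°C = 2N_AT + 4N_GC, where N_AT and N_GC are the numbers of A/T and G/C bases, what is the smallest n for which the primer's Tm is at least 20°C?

First 8 bases: AATAATTG → Tm = 18°C (< 20°C)
First 9 bases: AATAATTGG → Tm = 22°C (≥ 20°C)
Each additional base adds 2°C (A/T) or 4°C (G/C), so Tm is non-decreasing in n; n = 9 is the first length to reach 20°C.

n = 9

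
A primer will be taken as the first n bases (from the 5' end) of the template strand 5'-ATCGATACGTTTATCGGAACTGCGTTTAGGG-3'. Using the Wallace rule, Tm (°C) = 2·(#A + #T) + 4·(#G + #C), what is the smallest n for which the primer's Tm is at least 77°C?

n = 28

First 27 bases: ATCGATACGTTTATCGGAACTGCGTTT → Tm = 76°C (< 77°C)
First 28 bases: ATCGATACGTTTATCGGAACTGCGTTTA → Tm = 78°C (≥ 77°C)
Each additional base adds 2°C (A/T) or 4°C (G/C), so Tm is non-decreasing in n; n = 28 is the first length to reach 77°C.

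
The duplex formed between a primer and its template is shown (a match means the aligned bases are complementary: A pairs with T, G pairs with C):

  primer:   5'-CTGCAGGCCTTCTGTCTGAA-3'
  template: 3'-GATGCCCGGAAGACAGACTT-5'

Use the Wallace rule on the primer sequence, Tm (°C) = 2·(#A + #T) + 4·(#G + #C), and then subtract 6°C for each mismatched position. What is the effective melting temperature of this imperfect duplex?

50°C

Primer base counts: A=3, T=6, G=5, C=6 → A+T=9, G+C=11
Perfect-match Tm = 2(9) + 4(11) = 18 + 44 = 62°C
Mismatches (positions where the bases are not complementary): 2 (at positions 3, 5)
Effective Tm = 62 − 2×6 = 62 − 12 = 50°C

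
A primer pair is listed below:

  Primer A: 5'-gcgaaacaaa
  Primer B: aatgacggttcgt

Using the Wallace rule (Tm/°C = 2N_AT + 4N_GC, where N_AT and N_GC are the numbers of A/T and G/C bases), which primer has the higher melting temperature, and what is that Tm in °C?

Primer A: A+T=6, G+C=4 → Tm = 2(6)+4(4) = 28°C
Primer B: A+T=7, G+C=6 → Tm = 2(7)+4(6) = 38°C
28°C vs 38°C → primer B is higher.

Primer B, 38°C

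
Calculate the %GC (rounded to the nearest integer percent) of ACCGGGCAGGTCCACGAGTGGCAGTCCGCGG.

74%

C=10, G=13, A=5, T=3
G+C = 13 + 10 = 23 out of 31 bases
%GC = 23/31 × 100 = 74.19% ≈ 74%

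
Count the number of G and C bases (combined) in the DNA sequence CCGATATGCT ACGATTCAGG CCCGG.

15

Base counts: T=5, G=7, A=5, C=8
Total G or C: 7 + 8 = 15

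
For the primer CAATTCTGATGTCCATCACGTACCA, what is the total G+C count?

Base counts: A=7, C=8, T=7, G=3
G+C = 3 + 8 = 11

11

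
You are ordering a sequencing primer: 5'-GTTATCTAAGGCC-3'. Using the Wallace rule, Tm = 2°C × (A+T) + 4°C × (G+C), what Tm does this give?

Scanning the sequence gives A=3, T=4, G=3, C=3.
AT pairs contribute 7, GC pairs contribute 6.
Tm = 4·6 + 2·7 = 24 + 14 = 38°C

38°C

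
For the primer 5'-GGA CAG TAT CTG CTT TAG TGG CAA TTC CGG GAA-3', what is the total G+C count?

16

G=10, A=8, T=9, C=6
G+C = 10 + 6 = 16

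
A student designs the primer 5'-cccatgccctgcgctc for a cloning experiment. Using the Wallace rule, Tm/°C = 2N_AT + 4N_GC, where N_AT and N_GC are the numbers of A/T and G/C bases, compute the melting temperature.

56°C

Scanning the sequence gives A=1, C=9, G=3, T=3.
AT pairs contribute 4, GC pairs contribute 12.
Tm = 4·12 + 2·4 = 48 + 8 = 56°C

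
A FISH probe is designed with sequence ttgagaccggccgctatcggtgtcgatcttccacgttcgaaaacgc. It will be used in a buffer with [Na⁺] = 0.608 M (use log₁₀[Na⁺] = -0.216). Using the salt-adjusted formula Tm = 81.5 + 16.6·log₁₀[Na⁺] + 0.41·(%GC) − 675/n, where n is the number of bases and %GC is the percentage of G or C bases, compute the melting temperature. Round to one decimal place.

86.4°C

Length n = 46. Scanning the sequence gives T=11, C=14, G=12, A=9.
G+C = 26, so %GC = 26/46 × 100 = 56.522%
Salt term: 16.6 × (-0.216) = -3.586
GC term: 0.41 × 56.522 = 23.174; length term: −675/46 = −14.674
Tm = 81.5 + (-3.586) + 23.174 − 14.674 = 86.414 → 86.4°C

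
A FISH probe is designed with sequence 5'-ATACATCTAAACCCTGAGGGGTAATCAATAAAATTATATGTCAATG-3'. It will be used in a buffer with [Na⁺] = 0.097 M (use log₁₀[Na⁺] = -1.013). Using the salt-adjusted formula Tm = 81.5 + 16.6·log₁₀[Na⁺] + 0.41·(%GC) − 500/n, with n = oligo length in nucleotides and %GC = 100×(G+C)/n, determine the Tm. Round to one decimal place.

66.3°C

Length n = 46. Scanning the sequence gives T=13, C=7, A=19, G=7.
G+C = 14, so %GC = 14/46 × 100 = 30.435%
Salt term: 16.6 × (-1.013) = -16.816
GC term: 0.41 × 30.435 = 12.478; length term: −500/46 = −10.87
Tm = 81.5 + (-16.816) + 12.478 − 10.87 = 66.292 → 66.3°C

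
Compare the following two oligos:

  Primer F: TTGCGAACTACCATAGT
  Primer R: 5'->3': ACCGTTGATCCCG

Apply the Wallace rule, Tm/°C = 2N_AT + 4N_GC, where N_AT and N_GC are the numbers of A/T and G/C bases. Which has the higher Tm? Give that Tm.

Primer F, 48°C

Primer F: A+T=10, G+C=7 → Tm = 2(10)+4(7) = 48°C
Primer R: A+T=5, G+C=8 → Tm = 2(5)+4(8) = 42°C
48°C vs 42°C → primer F is higher.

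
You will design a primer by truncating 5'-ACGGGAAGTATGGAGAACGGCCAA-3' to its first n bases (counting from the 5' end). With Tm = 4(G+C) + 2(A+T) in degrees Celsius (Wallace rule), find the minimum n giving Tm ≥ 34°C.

First 11 bases: ACGGGAAGTAT → Tm = 32°C (< 34°C)
First 12 bases: ACGGGAAGTATG → Tm = 36°C (≥ 34°C)
Each additional base adds 2°C (A/T) or 4°C (G/C), so Tm is non-decreasing in n; n = 12 is the first length to reach 34°C.

n = 12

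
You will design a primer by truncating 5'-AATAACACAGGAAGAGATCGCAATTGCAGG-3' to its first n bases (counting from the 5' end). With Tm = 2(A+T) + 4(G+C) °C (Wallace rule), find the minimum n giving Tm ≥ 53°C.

First 19 bases: AATAACACAGGAAGAGATC → Tm = 52°C (< 53°C)
First 20 bases: AATAACACAGGAAGAGATCG → Tm = 56°C (≥ 53°C)
Since every base adds ≥2°C, Tm only increases with n, so the threshold is first crossed at n = 20.

n = 20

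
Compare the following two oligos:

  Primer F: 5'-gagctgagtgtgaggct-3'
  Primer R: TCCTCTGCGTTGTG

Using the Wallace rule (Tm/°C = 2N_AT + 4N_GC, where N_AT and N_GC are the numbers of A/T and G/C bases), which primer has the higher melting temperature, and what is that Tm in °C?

Primer F: A+T=7, G+C=10 → Tm = 2(7)+4(10) = 54°C
Primer R: A+T=6, G+C=8 → Tm = 2(6)+4(8) = 44°C
54°C vs 44°C → primer F is higher.

Primer F, 54°C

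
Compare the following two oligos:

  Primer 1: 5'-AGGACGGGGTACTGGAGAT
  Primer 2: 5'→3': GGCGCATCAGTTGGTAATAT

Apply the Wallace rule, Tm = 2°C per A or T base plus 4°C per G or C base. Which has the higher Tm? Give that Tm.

Primer 1: A+T=8, G+C=11 → Tm = 2(8)+4(11) = 60°C
Primer 2: A+T=11, G+C=9 → Tm = 2(11)+4(9) = 58°C
60°C vs 58°C → primer 1 is higher.

Primer 1, 60°C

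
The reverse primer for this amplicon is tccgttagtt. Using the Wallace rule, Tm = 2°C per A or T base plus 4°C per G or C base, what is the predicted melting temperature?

28°C

Counting bases: C=2, A=1, T=5, G=2
A+T = 6, G+C = 4
Tm = 4·4 + 2·6 = 16 + 12 = 28°C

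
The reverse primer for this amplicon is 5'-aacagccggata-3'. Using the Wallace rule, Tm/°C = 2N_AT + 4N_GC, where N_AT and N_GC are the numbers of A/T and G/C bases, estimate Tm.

36°C

G=3, T=1, C=3, A=5
A+T = 6, G+C = 6
Tm = 2(6) + 4(6) = 12 + 24 = 36°C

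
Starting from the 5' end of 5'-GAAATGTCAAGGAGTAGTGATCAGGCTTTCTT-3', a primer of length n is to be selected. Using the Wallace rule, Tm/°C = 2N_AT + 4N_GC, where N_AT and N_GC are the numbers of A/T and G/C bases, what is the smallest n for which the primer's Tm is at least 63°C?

First 22 bases: GAAATGTCAAGGAGTAGTGATC → Tm = 62°C (< 63°C)
First 23 bases: GAAATGTCAAGGAGTAGTGATCA → Tm = 64°C (≥ 63°C)
Since every base adds ≥2°C, Tm only increases with n, so the threshold is first crossed at n = 23.

n = 23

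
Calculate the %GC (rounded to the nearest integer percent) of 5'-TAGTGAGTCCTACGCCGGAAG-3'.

Scanning the sequence gives C=5, A=5, T=4, G=7.
G+C = 7 + 5 = 12 out of 21 bases
%GC = 12/21 × 100 = 57.14% ≈ 57%

57%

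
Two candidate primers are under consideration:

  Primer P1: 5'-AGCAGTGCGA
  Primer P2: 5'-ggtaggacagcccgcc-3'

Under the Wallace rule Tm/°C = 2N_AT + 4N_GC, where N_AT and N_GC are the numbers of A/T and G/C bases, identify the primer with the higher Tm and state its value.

Primer P1: A+T=4, G+C=6 → Tm = 2(4)+4(6) = 32°C
Primer P2: A+T=4, G+C=12 → Tm = 2(4)+4(12) = 56°C
32°C vs 56°C → primer P2 is higher.

Primer P2, 56°C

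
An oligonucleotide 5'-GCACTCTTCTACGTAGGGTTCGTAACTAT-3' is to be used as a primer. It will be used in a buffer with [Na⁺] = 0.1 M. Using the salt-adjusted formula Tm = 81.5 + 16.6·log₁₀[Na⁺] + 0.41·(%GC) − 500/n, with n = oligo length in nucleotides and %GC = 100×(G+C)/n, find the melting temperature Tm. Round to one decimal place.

Length n = 29. Counting bases: C=7, A=6, T=10, G=6
G+C = 13, so %GC = 13/29 × 100 = 44.828%
Salt term: 16.6 × (-1) = -16.6
GC term: 0.41 × 44.828 = 18.379; length term: −500/29 = −17.241
Tm = 81.5 + (-16.6) + 18.379 − 17.241 = 66.038 → 66.0°C

66.0°C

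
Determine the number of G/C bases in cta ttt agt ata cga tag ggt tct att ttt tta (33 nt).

8

Scanning the sequence gives T=17, G=5, A=8, C=3.
Total G or C: 5 + 3 = 8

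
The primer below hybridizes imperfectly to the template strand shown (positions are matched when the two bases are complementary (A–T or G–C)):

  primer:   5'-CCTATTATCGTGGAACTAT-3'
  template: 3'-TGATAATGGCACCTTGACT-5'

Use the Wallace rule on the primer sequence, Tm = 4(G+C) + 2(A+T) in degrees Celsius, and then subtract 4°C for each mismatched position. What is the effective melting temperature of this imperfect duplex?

Primer base counts: A=5, T=7, G=3, C=4 → A+T=12, G+C=7
Perfect-match Tm = 2(12) + 4(7) = 24 + 28 = 52°C
Mismatches (positions where the bases are not complementary): 4 (at positions 1, 8, 18, 19)
Effective Tm = 52 − 4×4 = 52 − 16 = 36°C

36°C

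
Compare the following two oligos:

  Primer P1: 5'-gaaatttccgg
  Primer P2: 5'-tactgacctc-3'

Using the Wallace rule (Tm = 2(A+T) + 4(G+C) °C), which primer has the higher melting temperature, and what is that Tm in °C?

Primer P1, 32°C

Primer P1: A+T=6, G+C=5 → Tm = 2(6)+4(5) = 32°C
Primer P2: A+T=5, G+C=5 → Tm = 2(5)+4(5) = 30°C
32°C vs 30°C → primer P1 is higher.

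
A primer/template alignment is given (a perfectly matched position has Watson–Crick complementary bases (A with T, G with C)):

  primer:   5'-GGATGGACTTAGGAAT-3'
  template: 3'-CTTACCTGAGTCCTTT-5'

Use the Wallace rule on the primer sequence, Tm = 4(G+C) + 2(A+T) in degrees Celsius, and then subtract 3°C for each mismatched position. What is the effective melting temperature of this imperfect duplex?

37°C

Primer base counts: A=5, T=4, G=6, C=1 → A+T=9, G+C=7
Perfect-match Tm = 2(9) + 4(7) = 18 + 28 = 46°C
Mismatches (positions where the bases are not complementary): 3 (at positions 2, 10, 16)
Effective Tm = 46 − 3×3 = 46 − 9 = 37°C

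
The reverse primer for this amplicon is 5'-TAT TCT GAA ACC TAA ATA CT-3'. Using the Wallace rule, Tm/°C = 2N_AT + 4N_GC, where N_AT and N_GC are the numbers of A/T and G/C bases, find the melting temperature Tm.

C=4, A=8, G=1, T=7
AT pairs contribute 15, GC pairs contribute 5.
Tm = 4·5 + 2·15 = 20 + 30 = 50°C

50°C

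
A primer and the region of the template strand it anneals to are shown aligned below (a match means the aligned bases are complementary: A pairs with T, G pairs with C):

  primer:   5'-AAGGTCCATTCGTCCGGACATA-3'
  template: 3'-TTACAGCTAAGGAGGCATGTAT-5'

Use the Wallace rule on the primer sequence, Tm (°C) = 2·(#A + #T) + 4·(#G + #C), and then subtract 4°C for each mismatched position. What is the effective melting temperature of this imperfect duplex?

Primer base counts: A=6, T=5, G=5, C=6 → A+T=11, G+C=11
Perfect-match Tm = 2(11) + 4(11) = 22 + 44 = 66°C
Mismatches (positions where the bases are not complementary): 4 (at positions 3, 7, 12, 17)
Effective Tm = 66 − 4×4 = 66 − 16 = 50°C

50°C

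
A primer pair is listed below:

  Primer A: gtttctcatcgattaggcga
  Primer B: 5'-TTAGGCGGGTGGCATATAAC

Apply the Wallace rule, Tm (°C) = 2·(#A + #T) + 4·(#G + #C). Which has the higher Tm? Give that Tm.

Primer A: A+T=11, G+C=9 → Tm = 2(11)+4(9) = 58°C
Primer B: A+T=10, G+C=10 → Tm = 2(10)+4(10) = 60°C
58°C vs 60°C → primer B is higher.

Primer B, 60°C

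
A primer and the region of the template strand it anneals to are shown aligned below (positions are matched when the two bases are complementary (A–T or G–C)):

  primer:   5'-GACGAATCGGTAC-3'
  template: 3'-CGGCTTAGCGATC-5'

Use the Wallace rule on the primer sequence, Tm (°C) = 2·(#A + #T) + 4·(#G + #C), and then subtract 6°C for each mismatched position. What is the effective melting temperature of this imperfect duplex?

22°C

Primer base counts: A=4, T=2, G=4, C=3 → A+T=6, G+C=7
Perfect-match Tm = 2(6) + 4(7) = 12 + 28 = 40°C
Mismatches (positions where the bases are not complementary): 3 (at positions 2, 10, 13)
Effective Tm = 40 − 3×6 = 40 − 18 = 22°C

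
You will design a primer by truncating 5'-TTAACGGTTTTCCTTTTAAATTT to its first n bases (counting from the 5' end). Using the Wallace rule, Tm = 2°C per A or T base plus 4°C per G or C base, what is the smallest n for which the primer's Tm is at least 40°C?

First 14 bases: TTAACGGTTTTCCT → Tm = 38°C (< 40°C)
First 15 bases: TTAACGGTTTTCCTT → Tm = 40°C (≥ 40°C)
Each additional base adds 2°C (A/T) or 4°C (G/C), so Tm is non-decreasing in n; n = 15 is the first length to reach 40°C.

n = 15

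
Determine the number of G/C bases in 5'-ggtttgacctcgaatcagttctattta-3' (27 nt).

10

Scanning the sequence gives A=6, C=5, G=5, T=11.
G+C = 5 + 5 = 10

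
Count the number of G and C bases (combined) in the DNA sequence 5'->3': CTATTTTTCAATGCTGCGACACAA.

Counting bases: G=3, A=7, T=8, C=6
Total G or C: 3 + 6 = 9

9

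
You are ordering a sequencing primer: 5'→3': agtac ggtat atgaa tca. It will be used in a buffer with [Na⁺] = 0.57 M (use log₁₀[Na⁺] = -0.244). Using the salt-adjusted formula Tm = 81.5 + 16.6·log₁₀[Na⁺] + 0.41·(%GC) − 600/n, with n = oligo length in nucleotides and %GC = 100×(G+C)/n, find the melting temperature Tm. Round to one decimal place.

57.8°C

Length n = 18. Scanning the sequence gives C=2, A=7, T=5, G=4.
G+C = 6, so %GC = 6/18 × 100 = 33.333%
Salt term: 16.6 × (-0.244) = -4.05
GC term: 0.41 × 33.333 = 13.667; length term: −600/18 = −33.333
Tm = 81.5 + (-4.05) + 13.667 − 33.333 = 57.784 → 57.8°C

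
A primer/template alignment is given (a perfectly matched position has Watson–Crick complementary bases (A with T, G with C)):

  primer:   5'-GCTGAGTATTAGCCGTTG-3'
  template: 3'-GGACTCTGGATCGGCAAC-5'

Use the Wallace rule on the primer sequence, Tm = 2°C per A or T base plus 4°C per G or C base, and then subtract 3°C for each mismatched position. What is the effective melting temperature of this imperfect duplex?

42°C

Primer base counts: A=3, T=6, G=6, C=3 → A+T=9, G+C=9
Perfect-match Tm = 2(9) + 4(9) = 18 + 36 = 54°C
Mismatches (positions where the bases are not complementary): 4 (at positions 1, 7, 8, 9)
Effective Tm = 54 − 4×3 = 54 − 12 = 42°C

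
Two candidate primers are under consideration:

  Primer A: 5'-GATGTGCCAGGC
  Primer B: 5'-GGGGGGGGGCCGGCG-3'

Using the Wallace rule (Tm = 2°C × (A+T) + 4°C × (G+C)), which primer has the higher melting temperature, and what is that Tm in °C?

Primer B, 60°C

Primer A: A+T=4, G+C=8 → Tm = 2(4)+4(8) = 40°C
Primer B: A+T=0, G+C=15 → Tm = 2(0)+4(15) = 60°C
40°C vs 60°C → primer B is higher.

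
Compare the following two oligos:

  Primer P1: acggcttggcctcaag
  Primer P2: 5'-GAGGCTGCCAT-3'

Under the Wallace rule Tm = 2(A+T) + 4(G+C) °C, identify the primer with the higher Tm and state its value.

Primer P1: A+T=6, G+C=10 → Tm = 2(6)+4(10) = 52°C
Primer P2: A+T=4, G+C=7 → Tm = 2(4)+4(7) = 36°C
52°C vs 36°C → primer P1 is higher.

Primer P1, 52°C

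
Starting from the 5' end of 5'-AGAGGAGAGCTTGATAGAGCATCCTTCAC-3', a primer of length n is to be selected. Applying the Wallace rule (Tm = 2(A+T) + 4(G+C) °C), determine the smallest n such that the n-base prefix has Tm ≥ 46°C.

n = 16

First 15 bases: AGAGGAGAGCTTGAT → Tm = 44°C (< 46°C)
First 16 bases: AGAGGAGAGCTTGATA → Tm = 46°C (≥ 46°C)
Since every base adds ≥2°C, Tm only increases with n, so the threshold is first crossed at n = 16.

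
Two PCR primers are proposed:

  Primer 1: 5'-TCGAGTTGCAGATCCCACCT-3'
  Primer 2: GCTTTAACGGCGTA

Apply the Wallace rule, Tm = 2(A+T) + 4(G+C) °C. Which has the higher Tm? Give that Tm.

Primer 1: A+T=9, G+C=11 → Tm = 2(9)+4(11) = 62°C
Primer 2: A+T=7, G+C=7 → Tm = 2(7)+4(7) = 42°C
62°C vs 42°C → primer 1 is higher.

Primer 1, 62°C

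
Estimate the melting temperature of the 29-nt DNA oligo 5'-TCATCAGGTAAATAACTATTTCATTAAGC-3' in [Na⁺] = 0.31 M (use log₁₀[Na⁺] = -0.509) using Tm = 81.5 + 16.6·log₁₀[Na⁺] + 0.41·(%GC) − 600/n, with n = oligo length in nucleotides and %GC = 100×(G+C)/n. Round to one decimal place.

63.7°C

Length n = 29. C=5, T=10, A=11, G=3
G+C = 8, so %GC = 8/29 × 100 = 27.586%
Salt term: 16.6 × (-0.509) = -8.449
GC term: 0.41 × 27.586 = 11.31; length term: −600/29 = −20.69
Tm = 81.5 + (-8.449) + 11.31 − 20.69 = 63.671 → 63.7°C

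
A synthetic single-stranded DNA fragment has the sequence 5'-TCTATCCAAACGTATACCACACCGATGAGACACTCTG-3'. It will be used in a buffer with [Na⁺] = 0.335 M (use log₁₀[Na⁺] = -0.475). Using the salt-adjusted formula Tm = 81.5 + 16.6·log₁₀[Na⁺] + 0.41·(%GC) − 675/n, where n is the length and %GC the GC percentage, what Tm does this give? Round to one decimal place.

Length n = 37. G=5, A=12, C=12, T=8
G+C = 17, so %GC = 17/37 × 100 = 45.946%
Salt term: 16.6 × (-0.475) = -7.885
GC term: 0.41 × 45.946 = 18.838; length term: −675/37 = −18.243
Tm = 81.5 + (-7.885) + 18.838 − 18.243 = 74.21 → 74.2°C

74.2°C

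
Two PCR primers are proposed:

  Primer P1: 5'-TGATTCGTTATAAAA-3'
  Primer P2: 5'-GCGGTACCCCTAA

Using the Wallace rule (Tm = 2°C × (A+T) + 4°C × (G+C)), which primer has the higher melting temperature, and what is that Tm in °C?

Primer P1: A+T=12, G+C=3 → Tm = 2(12)+4(3) = 36°C
Primer P2: A+T=5, G+C=8 → Tm = 2(5)+4(8) = 42°C
36°C vs 42°C → primer P2 is higher.

Primer P2, 42°C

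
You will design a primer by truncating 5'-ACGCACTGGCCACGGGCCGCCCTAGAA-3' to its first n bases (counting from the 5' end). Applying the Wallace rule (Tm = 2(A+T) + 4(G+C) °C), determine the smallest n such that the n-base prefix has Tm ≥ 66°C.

n = 19

First 18 bases: ACGCACTGGCCACGGGCC → Tm = 64°C (< 66°C)
First 19 bases: ACGCACTGGCCACGGGCCG → Tm = 68°C (≥ 66°C)
Each additional base adds 2°C (A/T) or 4°C (G/C), so Tm is non-decreasing in n; n = 19 is the first length to reach 66°C.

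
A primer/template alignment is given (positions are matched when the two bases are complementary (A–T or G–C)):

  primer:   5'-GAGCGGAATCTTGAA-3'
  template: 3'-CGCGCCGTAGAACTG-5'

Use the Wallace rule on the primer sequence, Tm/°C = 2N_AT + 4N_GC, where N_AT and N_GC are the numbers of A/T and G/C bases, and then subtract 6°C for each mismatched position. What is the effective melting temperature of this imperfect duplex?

Primer base counts: A=5, T=3, G=5, C=2 → A+T=8, G+C=7
Perfect-match Tm = 2(8) + 4(7) = 16 + 28 = 44°C
Mismatches (positions where the bases are not complementary): 3 (at positions 2, 7, 15)
Effective Tm = 44 − 3×6 = 44 − 18 = 26°C

26°C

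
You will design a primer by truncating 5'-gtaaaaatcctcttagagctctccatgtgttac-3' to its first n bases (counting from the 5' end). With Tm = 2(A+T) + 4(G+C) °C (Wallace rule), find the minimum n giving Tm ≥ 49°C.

First 18 bases: GTAAAAATCCTCTTAGAG → Tm = 48°C (< 49°C)
First 19 bases: GTAAAAATCCTCTTAGAGC → Tm = 52°C (≥ 49°C)
Each additional base adds 2°C (A/T) or 4°C (G/C), so Tm is non-decreasing in n; n = 19 is the first length to reach 49°C.

n = 19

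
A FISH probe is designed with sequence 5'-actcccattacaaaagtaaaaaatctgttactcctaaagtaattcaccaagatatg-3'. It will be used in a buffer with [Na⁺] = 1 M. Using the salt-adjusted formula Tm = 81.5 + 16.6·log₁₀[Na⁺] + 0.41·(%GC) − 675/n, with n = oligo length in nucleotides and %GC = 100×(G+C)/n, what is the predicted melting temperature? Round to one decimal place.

Length n = 56. Base counts: G=5, C=12, T=15, A=24
G+C = 17, so %GC = 17/56 × 100 = 30.357%
Salt term: 16.6 × (0) = 0
GC term: 0.41 × 30.357 = 12.446; length term: −675/56 = −12.054
Tm = 81.5 + (0) + 12.446 − 12.054 = 81.892 → 81.9°C

81.9°C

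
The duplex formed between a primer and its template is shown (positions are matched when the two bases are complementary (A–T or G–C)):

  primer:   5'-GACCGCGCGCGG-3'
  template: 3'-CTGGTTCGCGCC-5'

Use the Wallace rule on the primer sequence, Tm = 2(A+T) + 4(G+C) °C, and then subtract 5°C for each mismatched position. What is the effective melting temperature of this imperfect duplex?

Primer base counts: A=1, T=0, G=6, C=5 → A+T=1, G+C=11
Perfect-match Tm = 2(1) + 4(11) = 2 + 44 = 46°C
Mismatches (positions where the bases are not complementary): 2 (at positions 5, 6)
Effective Tm = 46 − 2×5 = 46 − 10 = 36°C

36°C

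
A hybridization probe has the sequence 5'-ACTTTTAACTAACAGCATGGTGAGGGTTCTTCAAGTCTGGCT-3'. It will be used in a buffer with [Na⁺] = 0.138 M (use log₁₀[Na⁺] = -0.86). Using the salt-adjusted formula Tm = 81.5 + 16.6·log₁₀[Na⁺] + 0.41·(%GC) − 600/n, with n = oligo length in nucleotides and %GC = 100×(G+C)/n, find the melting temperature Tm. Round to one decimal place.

70.5°C

Length n = 42. Base counts: A=10, G=10, C=8, T=14
G+C = 18, so %GC = 18/42 × 100 = 42.857%
Salt term: 16.6 × (-0.86) = -14.276
GC term: 0.41 × 42.857 = 17.571; length term: −600/42 = −14.286
Tm = 81.5 + (-14.276) + 17.571 − 14.286 = 70.509 → 70.5°C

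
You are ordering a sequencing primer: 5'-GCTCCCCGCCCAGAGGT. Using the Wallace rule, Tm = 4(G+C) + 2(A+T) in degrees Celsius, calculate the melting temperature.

T=2, C=8, G=5, A=2
So N_AT = 4 and N_GC = 13.
Tm = 4·13 + 2·4 = 52 + 8 = 60°C

60°C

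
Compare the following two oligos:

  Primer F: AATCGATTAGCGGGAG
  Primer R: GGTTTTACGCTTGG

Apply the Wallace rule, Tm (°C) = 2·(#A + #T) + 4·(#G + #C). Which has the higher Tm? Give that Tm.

Primer F: A+T=8, G+C=8 → Tm = 2(8)+4(8) = 48°C
Primer R: A+T=7, G+C=7 → Tm = 2(7)+4(7) = 42°C
48°C vs 42°C → primer F is higher.

Primer F, 48°C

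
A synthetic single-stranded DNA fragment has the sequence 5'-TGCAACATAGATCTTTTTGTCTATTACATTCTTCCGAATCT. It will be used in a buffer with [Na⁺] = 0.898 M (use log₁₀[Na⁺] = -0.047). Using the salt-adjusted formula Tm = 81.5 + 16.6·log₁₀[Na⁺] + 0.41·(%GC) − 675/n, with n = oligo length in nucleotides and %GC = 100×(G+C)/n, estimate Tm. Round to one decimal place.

Length n = 41. Counting bases: T=18, C=9, A=10, G=4
G+C = 13, so %GC = 13/41 × 100 = 31.707%
Salt term: 16.6 × (-0.047) = -0.78
GC term: 0.41 × 31.707 = 13; length term: −675/41 = −16.463
Tm = 81.5 + (-0.78) + 13 − 16.463 = 77.257 → 77.3°C

77.3°C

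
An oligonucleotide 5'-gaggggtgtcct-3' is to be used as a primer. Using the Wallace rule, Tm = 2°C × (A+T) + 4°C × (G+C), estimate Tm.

40°C

C=2, G=6, A=1, T=3
A+T = 4, G+C = 8
Tm = 2(4) + 4(8) = 8 + 32 = 40°C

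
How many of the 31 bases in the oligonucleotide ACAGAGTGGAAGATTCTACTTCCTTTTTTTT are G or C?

Base counts: G=5, T=14, C=5, A=7
Total G or C: 5 + 5 = 10

10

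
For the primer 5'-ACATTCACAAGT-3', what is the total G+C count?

4

T=3, A=5, C=3, G=1
Total G or C: 1 + 3 = 4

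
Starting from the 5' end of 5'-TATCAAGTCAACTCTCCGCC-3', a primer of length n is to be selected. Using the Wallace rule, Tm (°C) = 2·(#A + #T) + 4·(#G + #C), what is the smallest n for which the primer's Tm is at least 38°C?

First 13 bases: TATCAAGTCAACT → Tm = 34°C (< 38°C)
First 14 bases: TATCAAGTCAACTC → Tm = 38°C (≥ 38°C)
Each additional base adds 2°C (A/T) or 4°C (G/C), so Tm is non-decreasing in n; n = 14 is the first length to reach 38°C.

n = 14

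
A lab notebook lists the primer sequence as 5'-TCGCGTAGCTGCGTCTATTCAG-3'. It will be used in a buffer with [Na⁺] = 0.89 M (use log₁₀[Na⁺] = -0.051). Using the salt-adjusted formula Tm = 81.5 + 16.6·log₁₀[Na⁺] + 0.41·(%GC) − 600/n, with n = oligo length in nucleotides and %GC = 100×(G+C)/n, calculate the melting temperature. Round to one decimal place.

75.7°C

Length n = 22. Counting bases: G=6, C=6, T=7, A=3
G+C = 12, so %GC = 12/22 × 100 = 54.545%
Salt term: 16.6 × (-0.051) = -0.847
GC term: 0.41 × 54.545 = 22.363; length term: −600/22 = −27.273
Tm = 81.5 + (-0.847) + 22.363 − 27.273 = 75.743 → 75.7°C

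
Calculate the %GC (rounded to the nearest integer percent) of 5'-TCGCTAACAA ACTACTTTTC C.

38%

Scanning the sequence gives G=1, C=7, T=7, A=6.
G+C = 1 + 7 = 8 out of 21 bases
%GC = 8/21 × 100 = 38.1% ≈ 38%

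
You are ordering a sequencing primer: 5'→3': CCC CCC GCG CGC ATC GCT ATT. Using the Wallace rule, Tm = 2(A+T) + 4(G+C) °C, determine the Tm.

Counting bases: C=11, A=2, G=4, T=4
A+T = 6, G+C = 15
Tm = 2×6 + 4×15 = 72°C

72°C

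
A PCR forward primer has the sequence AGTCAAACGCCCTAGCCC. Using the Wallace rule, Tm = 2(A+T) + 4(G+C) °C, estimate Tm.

58°C

Scanning the sequence gives T=2, C=8, G=3, A=5.
AT pairs contribute 7, GC pairs contribute 11.
Tm = 4·11 + 2·7 = 44 + 14 = 58°C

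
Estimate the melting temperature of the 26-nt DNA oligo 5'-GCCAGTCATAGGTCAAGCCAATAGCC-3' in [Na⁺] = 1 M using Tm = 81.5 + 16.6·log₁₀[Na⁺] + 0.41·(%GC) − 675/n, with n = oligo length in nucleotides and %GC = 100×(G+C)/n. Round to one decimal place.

Length n = 26. Base counts: C=8, G=6, T=4, A=8
G+C = 14, so %GC = 14/26 × 100 = 53.846%
Salt term: 16.6 × (0) = 0
GC term: 0.41 × 53.846 = 22.077; length term: −675/26 = −25.962
Tm = 81.5 + (0) + 22.077 − 25.962 = 77.615 → 77.6°C

77.6°C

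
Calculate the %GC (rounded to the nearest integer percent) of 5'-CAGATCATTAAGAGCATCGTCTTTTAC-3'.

37%

Scanning the sequence gives A=8, T=9, C=6, G=4.
G+C = 4 + 6 = 10 out of 27 bases
%GC = 10/27 × 100 = 37.04% ≈ 37%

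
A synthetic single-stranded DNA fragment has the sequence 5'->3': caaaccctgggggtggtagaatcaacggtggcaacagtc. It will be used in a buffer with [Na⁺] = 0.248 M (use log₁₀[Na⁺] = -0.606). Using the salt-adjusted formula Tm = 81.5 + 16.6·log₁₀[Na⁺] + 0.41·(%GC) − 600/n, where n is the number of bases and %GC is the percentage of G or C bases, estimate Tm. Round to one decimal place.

Length n = 39. C=9, T=6, A=11, G=13
G+C = 22, so %GC = 22/39 × 100 = 56.41%
Salt term: 16.6 × (-0.606) = -10.06
GC term: 0.41 × 56.41 = 23.128; length term: −600/39 = −15.385
Tm = 81.5 + (-10.06) + 23.128 − 15.385 = 79.183 → 79.2°C

79.2°C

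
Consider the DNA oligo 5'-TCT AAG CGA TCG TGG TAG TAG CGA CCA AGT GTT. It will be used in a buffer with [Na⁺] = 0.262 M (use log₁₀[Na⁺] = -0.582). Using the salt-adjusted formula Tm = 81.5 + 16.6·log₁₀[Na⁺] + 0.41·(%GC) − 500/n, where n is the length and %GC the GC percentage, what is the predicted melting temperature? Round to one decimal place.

76.6°C

Length n = 33. Base counts: C=6, G=10, T=9, A=8
G+C = 16, so %GC = 16/33 × 100 = 48.485%
Salt term: 16.6 × (-0.582) = -9.661
GC term: 0.41 × 48.485 = 19.879; length term: −500/33 = −15.152
Tm = 81.5 + (-9.661) + 19.879 − 15.152 = 76.566 → 76.6°C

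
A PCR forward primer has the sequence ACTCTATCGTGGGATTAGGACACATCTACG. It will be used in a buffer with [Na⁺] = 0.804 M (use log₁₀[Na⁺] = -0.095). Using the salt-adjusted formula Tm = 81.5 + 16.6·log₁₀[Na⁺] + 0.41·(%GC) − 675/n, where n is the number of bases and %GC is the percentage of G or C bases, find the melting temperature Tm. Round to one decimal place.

Length n = 30. Counting bases: G=7, T=8, A=8, C=7
G+C = 14, so %GC = 14/30 × 100 = 46.667%
Salt term: 16.6 × (-0.095) = -1.577
GC term: 0.41 × 46.667 = 19.133; length term: −675/30 = −22.5
Tm = 81.5 + (-1.577) + 19.133 − 22.5 = 76.556 → 76.6°C

76.6°C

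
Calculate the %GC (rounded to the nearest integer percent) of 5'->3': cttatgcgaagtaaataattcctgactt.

32%

T=10, G=4, A=9, C=5
G+C = 4 + 5 = 9 out of 28 bases
%GC = 9/28 × 100 = 32.14% ≈ 32%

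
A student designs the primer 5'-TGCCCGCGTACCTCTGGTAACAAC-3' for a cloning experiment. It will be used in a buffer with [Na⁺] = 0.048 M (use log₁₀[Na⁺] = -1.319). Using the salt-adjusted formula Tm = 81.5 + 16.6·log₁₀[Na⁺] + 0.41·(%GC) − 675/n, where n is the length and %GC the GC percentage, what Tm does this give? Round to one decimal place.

55.4°C

Length n = 24. Scanning the sequence gives T=5, G=5, C=9, A=5.
G+C = 14, so %GC = 14/24 × 100 = 58.333%
Salt term: 16.6 × (-1.319) = -21.895
GC term: 0.41 × 58.333 = 23.917; length term: −675/24 = −28.125
Tm = 81.5 + (-21.895) + 23.917 − 28.125 = 55.397 → 55.4°C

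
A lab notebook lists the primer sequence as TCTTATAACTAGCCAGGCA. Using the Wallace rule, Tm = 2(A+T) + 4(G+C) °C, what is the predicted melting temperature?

Scanning the sequence gives C=5, G=3, T=5, A=6.
A+T = 11, G+C = 8
Tm = 2×11 + 4×8 = 54°C

54°C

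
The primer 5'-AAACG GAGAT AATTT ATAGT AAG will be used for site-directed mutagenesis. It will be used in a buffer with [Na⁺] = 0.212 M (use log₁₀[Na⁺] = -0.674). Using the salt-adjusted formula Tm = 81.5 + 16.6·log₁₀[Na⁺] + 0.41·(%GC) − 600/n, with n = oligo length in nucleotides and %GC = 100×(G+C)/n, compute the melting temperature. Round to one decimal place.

54.9°C

Length n = 23. A=11, C=1, G=5, T=6
G+C = 6, so %GC = 6/23 × 100 = 26.087%
Salt term: 16.6 × (-0.674) = -11.188
GC term: 0.41 × 26.087 = 10.696; length term: −600/23 = −26.087
Tm = 81.5 + (-11.188) + 10.696 − 26.087 = 54.921 → 54.9°C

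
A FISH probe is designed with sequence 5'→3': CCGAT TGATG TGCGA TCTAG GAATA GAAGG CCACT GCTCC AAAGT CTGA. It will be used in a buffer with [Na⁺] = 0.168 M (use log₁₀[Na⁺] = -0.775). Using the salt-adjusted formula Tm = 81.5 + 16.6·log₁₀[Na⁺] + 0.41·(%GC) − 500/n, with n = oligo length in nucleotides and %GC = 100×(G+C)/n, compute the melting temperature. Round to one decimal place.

Length n = 49. G=13, C=11, T=11, A=14
G+C = 24, so %GC = 24/49 × 100 = 48.98%
Salt term: 16.6 × (-0.775) = -12.865
GC term: 0.41 × 48.98 = 20.082; length term: −500/49 = −10.204
Tm = 81.5 + (-12.865) + 20.082 − 10.204 = 78.513 → 78.5°C

78.5°C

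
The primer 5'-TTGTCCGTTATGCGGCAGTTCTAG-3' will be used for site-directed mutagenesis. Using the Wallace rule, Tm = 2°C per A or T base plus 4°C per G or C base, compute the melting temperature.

72°C

Scanning the sequence gives C=5, A=3, T=9, G=7.
A+T = 12, G+C = 12
Tm = 2×12 + 4×12 = 72°C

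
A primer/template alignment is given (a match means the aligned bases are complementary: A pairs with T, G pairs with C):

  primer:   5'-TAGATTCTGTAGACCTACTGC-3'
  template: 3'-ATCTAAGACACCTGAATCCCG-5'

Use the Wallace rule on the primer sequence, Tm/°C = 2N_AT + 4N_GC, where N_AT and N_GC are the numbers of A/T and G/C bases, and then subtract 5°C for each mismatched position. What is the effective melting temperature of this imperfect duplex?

40°C

Primer base counts: A=5, T=7, G=4, C=5 → A+T=12, G+C=9
Perfect-match Tm = 2(12) + 4(9) = 24 + 36 = 60°C
Mismatches (positions where the bases are not complementary): 4 (at positions 11, 15, 18, 19)
Effective Tm = 60 − 4×5 = 60 − 20 = 40°C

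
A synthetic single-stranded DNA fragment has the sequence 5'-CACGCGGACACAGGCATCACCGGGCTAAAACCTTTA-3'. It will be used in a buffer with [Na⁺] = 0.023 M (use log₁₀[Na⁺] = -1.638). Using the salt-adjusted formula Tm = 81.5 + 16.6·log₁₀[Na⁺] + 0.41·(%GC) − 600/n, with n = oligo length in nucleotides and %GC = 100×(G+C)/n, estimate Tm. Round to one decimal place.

60.4°C

Length n = 36. Scanning the sequence gives C=12, G=8, A=11, T=5.
G+C = 20, so %GC = 20/36 × 100 = 55.556%
Salt term: 16.6 × (-1.638) = -27.191
GC term: 0.41 × 55.556 = 22.778; length term: −600/36 = −16.667
Tm = 81.5 + (-27.191) + 22.778 − 16.667 = 60.42 → 60.4°C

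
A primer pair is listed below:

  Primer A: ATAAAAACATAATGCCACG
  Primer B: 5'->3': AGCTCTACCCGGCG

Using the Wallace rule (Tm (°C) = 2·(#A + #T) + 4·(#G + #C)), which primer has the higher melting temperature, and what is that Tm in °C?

Primer A, 50°C

Primer A: A+T=13, G+C=6 → Tm = 2(13)+4(6) = 50°C
Primer B: A+T=4, G+C=10 → Tm = 2(4)+4(10) = 48°C
50°C vs 48°C → primer A is higher.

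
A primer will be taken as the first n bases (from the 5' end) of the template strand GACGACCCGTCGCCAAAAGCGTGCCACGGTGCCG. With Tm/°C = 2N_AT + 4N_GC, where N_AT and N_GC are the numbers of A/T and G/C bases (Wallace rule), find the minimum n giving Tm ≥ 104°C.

First 30 bases: GACGACCCGTCGCCAAAAGCGTGCCACGGT → Tm = 100°C (< 104°C)
First 31 bases: GACGACCCGTCGCCAAAAGCGTGCCACGGTG → Tm = 104°C (≥ 104°C)
Since every base adds ≥2°C, Tm only increases with n, so the threshold is first crossed at n = 31.

n = 31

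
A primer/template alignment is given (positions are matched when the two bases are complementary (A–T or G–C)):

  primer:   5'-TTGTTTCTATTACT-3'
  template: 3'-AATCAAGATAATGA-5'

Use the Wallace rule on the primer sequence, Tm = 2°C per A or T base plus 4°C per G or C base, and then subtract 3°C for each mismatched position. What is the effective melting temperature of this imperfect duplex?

Primer base counts: A=2, T=9, G=1, C=2 → A+T=11, G+C=3
Perfect-match Tm = 2(11) + 4(3) = 22 + 12 = 34°C
Mismatches (positions where the bases are not complementary): 2 (at positions 3, 4)
Effective Tm = 34 − 2×3 = 34 − 6 = 28°C

28°C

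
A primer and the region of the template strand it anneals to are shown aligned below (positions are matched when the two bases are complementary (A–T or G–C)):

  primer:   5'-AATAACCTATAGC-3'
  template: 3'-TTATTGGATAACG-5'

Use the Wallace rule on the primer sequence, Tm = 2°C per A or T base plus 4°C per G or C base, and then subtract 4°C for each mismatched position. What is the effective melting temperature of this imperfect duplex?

30°C

Primer base counts: A=6, T=3, G=1, C=3 → A+T=9, G+C=4
Perfect-match Tm = 2(9) + 4(4) = 18 + 16 = 34°C
Mismatches (positions where the bases are not complementary): 1 (at position 11)
Effective Tm = 34 − 1×4 = 34 − 4 = 30°C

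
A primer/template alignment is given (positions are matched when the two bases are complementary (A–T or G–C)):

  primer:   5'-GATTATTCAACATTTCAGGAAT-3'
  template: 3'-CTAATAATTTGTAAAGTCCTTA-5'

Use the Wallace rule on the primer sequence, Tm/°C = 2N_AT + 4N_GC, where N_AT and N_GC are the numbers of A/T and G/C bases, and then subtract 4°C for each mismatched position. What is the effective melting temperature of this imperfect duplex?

Primer base counts: A=8, T=8, G=3, C=3 → A+T=16, G+C=6
Perfect-match Tm = 2(16) + 4(6) = 32 + 24 = 56°C
Mismatches (positions where the bases are not complementary): 1 (at position 8)
Effective Tm = 56 − 1×4 = 56 − 4 = 52°C

52°C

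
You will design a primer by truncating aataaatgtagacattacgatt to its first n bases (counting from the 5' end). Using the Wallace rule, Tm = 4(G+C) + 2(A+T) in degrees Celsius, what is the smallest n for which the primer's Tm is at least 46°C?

n = 19

First 18 bases: AATAAATGTAGACATTAC → Tm = 44°C (< 46°C)
First 19 bases: AATAAATGTAGACATTACG → Tm = 48°C (≥ 46°C)
Each additional base adds 2°C (A/T) or 4°C (G/C), so Tm is non-decreasing in n; n = 19 is the first length to reach 46°C.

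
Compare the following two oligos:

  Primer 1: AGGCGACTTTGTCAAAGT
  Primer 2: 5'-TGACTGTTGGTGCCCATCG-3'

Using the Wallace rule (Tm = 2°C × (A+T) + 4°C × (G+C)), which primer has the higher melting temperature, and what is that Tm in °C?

Primer 2, 60°C

Primer 1: A+T=10, G+C=8 → Tm = 2(10)+4(8) = 52°C
Primer 2: A+T=8, G+C=11 → Tm = 2(8)+4(11) = 60°C
52°C vs 60°C → primer 2 is higher.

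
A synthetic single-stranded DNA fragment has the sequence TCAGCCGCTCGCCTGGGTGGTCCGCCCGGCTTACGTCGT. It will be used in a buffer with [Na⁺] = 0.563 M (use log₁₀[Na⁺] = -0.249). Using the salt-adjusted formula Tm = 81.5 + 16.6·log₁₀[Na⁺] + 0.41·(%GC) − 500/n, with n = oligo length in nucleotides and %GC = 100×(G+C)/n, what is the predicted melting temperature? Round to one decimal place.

94.0°C

Length n = 39. Scanning the sequence gives A=2, T=9, C=15, G=13.
G+C = 28, so %GC = 28/39 × 100 = 71.795%
Salt term: 16.6 × (-0.249) = -4.133
GC term: 0.41 × 71.795 = 29.436; length term: −500/39 = −12.821
Tm = 81.5 + (-4.133) + 29.436 − 12.821 = 93.982 → 94.0°C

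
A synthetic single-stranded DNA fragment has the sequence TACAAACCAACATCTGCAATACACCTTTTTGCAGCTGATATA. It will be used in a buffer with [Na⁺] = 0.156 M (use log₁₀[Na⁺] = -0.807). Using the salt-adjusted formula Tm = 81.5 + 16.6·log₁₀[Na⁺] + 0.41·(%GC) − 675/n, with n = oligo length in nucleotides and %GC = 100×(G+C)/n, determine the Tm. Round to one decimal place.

Length n = 42. Base counts: A=15, T=12, C=11, G=4
G+C = 15, so %GC = 15/42 × 100 = 35.714%
Salt term: 16.6 × (-0.807) = -13.396
GC term: 0.41 × 35.714 = 14.643; length term: −675/42 = −16.071
Tm = 81.5 + (-13.396) + 14.643 − 16.071 = 66.676 → 66.7°C

66.7°C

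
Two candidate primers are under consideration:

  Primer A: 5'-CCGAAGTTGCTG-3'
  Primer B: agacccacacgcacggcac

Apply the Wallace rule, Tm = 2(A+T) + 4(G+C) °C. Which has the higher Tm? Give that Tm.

Primer B, 64°C

Primer A: A+T=5, G+C=7 → Tm = 2(5)+4(7) = 38°C
Primer B: A+T=6, G+C=13 → Tm = 2(6)+4(13) = 64°C
38°C vs 64°C → primer B is higher.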